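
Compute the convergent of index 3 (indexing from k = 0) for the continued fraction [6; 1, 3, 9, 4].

Using pₖ = aₖpₖ₋₁ + pₖ₋₂, qₖ = aₖqₖ₋₁ + qₖ₋₂ (with p₋₁=1, p₋₂=0, q₋₁=0, q₋₂=1):
  k=0: a=6, p=6, q=1
  k=1: a=1, p=7, q=1
  k=2: a=3, p=27, q=4
  k=3: a=9, p=250, q=37

250/37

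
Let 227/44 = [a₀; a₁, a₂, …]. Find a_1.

227 = 5·44 + 7   →  a_0 = 5
44 = 6·7 + 2   →  a_1 = 6

6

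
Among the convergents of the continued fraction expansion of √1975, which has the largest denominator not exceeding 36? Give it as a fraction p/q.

√1975 = [44; 2, 3, 1, 2, 1, 3, 2, 88, …] (period length 8).
Convergents:
  p_0/q_0 = 44/1
  p_1/q_1 = 89/2
  p_2/q_2 = 311/7
  p_3/q_3 = 400/9
  p_4/q_4 = 1111/25
  p_5/q_5 = 1511/34
  p_6/q_6 = 5644/127
q_5 = 34 ≤ 36 < 127 = q_6, so the answer is 1511/34.

1511/34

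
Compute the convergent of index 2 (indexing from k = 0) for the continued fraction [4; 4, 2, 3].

38/9

Using pₖ = aₖpₖ₋₁ + pₖ₋₂, qₖ = aₖqₖ₋₁ + qₖ₋₂ (with p₋₁=1, p₋₂=0, q₋₁=0, q₋₂=1):
  k=0: a=4, p=4, q=1
  k=1: a=4, p=17, q=4
  k=2: a=2, p=38, q=9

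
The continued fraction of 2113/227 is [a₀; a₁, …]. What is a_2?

2113 = 9·227 + 70   →  a_0 = 9
227 = 3·70 + 17   →  a_1 = 3
70 = 4·17 + 2   →  a_2 = 4

4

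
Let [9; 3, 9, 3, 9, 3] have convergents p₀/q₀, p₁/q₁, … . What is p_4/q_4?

Using pₖ = aₖpₖ₋₁ + pₖ₋₂, qₖ = aₖqₖ₋₁ + qₖ₋₂ (with p₋₁=1, p₋₂=0, q₋₁=0, q₋₂=1):
  k=0: a=9, p=9, q=1
  k=1: a=3, p=28, q=3
  k=2: a=9, p=261, q=28
  k=3: a=3, p=811, q=87
  k=4: a=9, p=7560, q=811

7560/811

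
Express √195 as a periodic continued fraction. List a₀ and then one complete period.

[13; 1, 26]

a₀ = ⌊√195⌋ = 13.
With m₀=0, d₀=1 and mₖ₊₁ = dₖaₖ − mₖ, dₖ₊₁ = (n − mₖ₊₁²)/dₖ, aₖ₊₁ = ⌊(a₀+mₖ₊₁)/dₖ₊₁⌋:
  k=1: m=13, d=26, a=1
  k=2: m=13, d=1, a=26
d=1 and a=2a₀=26 at k=2, so the next step gives (m, d) = (13, 26) again — its k=1 value — and the period has length 2.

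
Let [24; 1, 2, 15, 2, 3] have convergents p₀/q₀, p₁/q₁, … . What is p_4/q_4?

2344/95

Using pₖ = aₖpₖ₋₁ + pₖ₋₂, qₖ = aₖqₖ₋₁ + qₖ₋₂ (with p₋₁=1, p₋₂=0, q₋₁=0, q₋₂=1):
  k=0: a=24, p=24, q=1
  k=1: a=1, p=25, q=1
  k=2: a=2, p=74, q=3
  k=3: a=15, p=1135, q=46
  k=4: a=2, p=2344, q=95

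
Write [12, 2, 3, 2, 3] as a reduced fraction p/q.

Fold from the inside: start with 3/1.
  2 + 1/3 = 7/3
  3 + 3/7 = 24/7
  2 + 7/24 = 55/24
  12 + 24/55 = 684/55

684/55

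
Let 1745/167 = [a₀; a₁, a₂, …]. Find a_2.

1745 = 10·167 + 75   →  a_0 = 10
167 = 2·75 + 17   →  a_1 = 2
75 = 4·17 + 7   →  a_2 = 4

4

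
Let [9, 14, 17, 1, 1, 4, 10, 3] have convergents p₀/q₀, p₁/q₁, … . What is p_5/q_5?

Using pₖ = aₖpₖ₋₁ + pₖ₋₂, qₖ = aₖqₖ₋₁ + qₖ₋₂ (with p₋₁=1, p₋₂=0, q₋₁=0, q₋₂=1):
  k=0: a=9, p=9, q=1
  k=1: a=14, p=127, q=14
  k=2: a=17, p=2168, q=239
  k=3: a=1, p=2295, q=253
  k=4: a=1, p=4463, q=492
  k=5: a=4, p=20147, q=2221

20147/2221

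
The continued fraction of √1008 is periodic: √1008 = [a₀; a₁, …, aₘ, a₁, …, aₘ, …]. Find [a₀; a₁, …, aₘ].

a₀ = ⌊√1008⌋ = 31.
With m₀=0, d₀=1 and mₖ₊₁ = dₖaₖ − mₖ, dₖ₊₁ = (n − mₖ₊₁²)/dₖ, aₖ₊₁ = ⌊(a₀+mₖ₊₁)/dₖ₊₁⌋:
  k=1: m=31, d=47, a=1
  k=2: m=16, d=16, a=2
  k=3: m=16, d=47, a=1
  k=4: m=31, d=1, a=62
d=1 and a=2a₀=62 at k=4, so the next step gives (m, d) = (31, 47) again — its k=1 value — and the period has length 4.

[31; 1, 2, 1, 62]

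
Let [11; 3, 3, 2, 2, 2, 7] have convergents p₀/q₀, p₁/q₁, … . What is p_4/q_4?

Using pₖ = aₖpₖ₋₁ + pₖ₋₂, qₖ = aₖqₖ₋₁ + qₖ₋₂ (with p₋₁=1, p₋₂=0, q₋₁=0, q₋₂=1):
  k=0: a=11, p=11, q=1
  k=1: a=3, p=34, q=3
  k=2: a=3, p=113, q=10
  k=3: a=2, p=260, q=23
  k=4: a=2, p=633, q=56

633/56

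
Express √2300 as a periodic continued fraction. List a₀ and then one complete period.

[47; 1, 22, 1, 94]

a₀ = ⌊√2300⌋ = 47.
With m₀=0, d₀=1 and mₖ₊₁ = dₖaₖ − mₖ, dₖ₊₁ = (n − mₖ₊₁²)/dₖ, aₖ₊₁ = ⌊(a₀+mₖ₊₁)/dₖ₊₁⌋:
  k=1: m=47, d=91, a=1
  k=2: m=44, d=4, a=22
  k=3: m=44, d=91, a=1
  k=4: m=47, d=1, a=94
d=1 and a=2a₀=94 at k=4, so the next step gives (m, d) = (47, 91) again — its k=1 value — and the period has length 4.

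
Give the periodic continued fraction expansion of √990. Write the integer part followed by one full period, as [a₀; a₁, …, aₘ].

[31; 2, 6, 2, 62]

a₀ = ⌊√990⌋ = 31.
With m₀=0, d₀=1 and mₖ₊₁ = dₖaₖ − mₖ, dₖ₊₁ = (n − mₖ₊₁²)/dₖ, aₖ₊₁ = ⌊(a₀+mₖ₊₁)/dₖ₊₁⌋:
  k=1: m=31, d=29, a=2
  k=2: m=27, d=9, a=6
  k=3: m=27, d=29, a=2
  k=4: m=31, d=1, a=62
d=1 and a=2a₀=62 at k=4, so the next step gives (m, d) = (31, 29) again — its k=1 value — and the period has length 4.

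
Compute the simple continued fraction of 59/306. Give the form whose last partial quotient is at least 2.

59 = 0*306 + 59
306 = 5*59 + 11
59 = 5*11 + 4
11 = 2*4 + 3
4 = 1*3 + 1
3 = 3*1 + 0  (stop)
So 59/306 = [0; 5, 5, 2, 1, 3].

[0; 5, 5, 2, 1, 3]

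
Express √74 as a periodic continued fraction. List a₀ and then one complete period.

[8; 1, 1, 1, 1, 16]

a₀ = ⌊√74⌋ = 8.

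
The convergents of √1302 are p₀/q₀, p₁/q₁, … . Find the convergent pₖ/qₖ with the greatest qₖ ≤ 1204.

√1302 = [36; 12, 72, …] (period length 2).
Convergents:
  p_0/q_0 = 36/1
  p_1/q_1 = 433/12
  p_2/q_2 = 31212/865
  p_3/q_3 = 374977/10392
q_2 = 865 ≤ 1204 < 10392 = q_3, so the answer is 31212/865.

31212/865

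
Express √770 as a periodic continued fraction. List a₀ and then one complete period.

a₀ = ⌊√770⌋ = 27.
With m₀=0, d₀=1 and mₖ₊₁ = dₖaₖ − mₖ, dₖ₊₁ = (n − mₖ₊₁²)/dₖ, aₖ₊₁ = ⌊(a₀+mₖ₊₁)/dₖ₊₁⌋:
  k=1: m=27, d=41, a=1
  k=2: m=14, d=14, a=2
  k=3: m=14, d=41, a=1
  k=4: m=27, d=1, a=54
d=1 and a=2a₀=54 at k=4, so the next step gives (m, d) = (27, 41) again — its k=1 value — and the period has length 4.

[27; 1, 2, 1, 54]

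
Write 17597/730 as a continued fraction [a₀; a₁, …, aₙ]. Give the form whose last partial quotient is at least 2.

[24; 9, 2, 12, 3]

17597 = 24×730 + 77
730 = 9×77 + 37
77 = 2×37 + 3
37 = 12×3 + 1
3 = 3×1 + 0  (stop)
So 17597/730 = [24; 9, 2, 12, 3].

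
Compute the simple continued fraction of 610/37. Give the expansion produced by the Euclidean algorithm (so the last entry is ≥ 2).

610 = 16*37 + 18
37 = 2*18 + 1
18 = 18*1 + 0  (stop)
So 610/37 = [16; 2, 18].

[16; 2, 18]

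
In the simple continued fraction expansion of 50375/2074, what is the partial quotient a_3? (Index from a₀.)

6

50375 = 24·2074 + 599   →  a_0 = 24
2074 = 3·599 + 277   →  a_1 = 3
599 = 2·277 + 45   →  a_2 = 2
277 = 6·45 + 7   →  a_3 = 6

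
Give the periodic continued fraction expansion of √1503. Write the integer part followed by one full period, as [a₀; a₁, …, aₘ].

[38; 1, 3, 3, 8, 3, 3, 1, 76]

a₀ = ⌊√1503⌋ = 38.
With m₀=0, d₀=1 and mₖ₊₁ = dₖaₖ − mₖ, dₖ₊₁ = (n − mₖ₊₁²)/dₖ, aₖ₊₁ = ⌊(a₀+mₖ₊₁)/dₖ₊₁⌋:
  k=1: m=38, d=59, a=1
  k=2: m=21, d=18, a=3
  k=3: m=33, d=23, a=3
  k=4: m=36, d=9, a=8
  k=5: m=36, d=23, a=3
  k=6: m=33, d=18, a=3
  k=7: m=21, d=59, a=1
  k=8: m=38, d=1, a=76
d=1 and a=2a₀=76 at k=8, so the next step gives (m, d) = (38, 59) again — its k=1 value — and the period has length 8.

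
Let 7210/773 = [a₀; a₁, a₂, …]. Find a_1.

3

7210 = 9·773 + 253   →  a_0 = 9
773 = 3·253 + 14   →  a_1 = 3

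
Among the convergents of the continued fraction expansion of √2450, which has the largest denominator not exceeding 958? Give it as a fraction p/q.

√2450 = [49; 2, 98, …] (period length 2).
Convergents:
  p_0/q_0 = 49/1
  p_1/q_1 = 99/2
  p_2/q_2 = 9751/197
  p_3/q_3 = 19601/396
  p_4/q_4 = 1930649/39005
q_3 = 396 ≤ 958 < 39005 = q_4, so the answer is 19601/396.

19601/396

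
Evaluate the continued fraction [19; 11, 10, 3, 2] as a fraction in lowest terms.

15253/799

Fold from the inside: start with 2/1.
  3 + 1/2 = 7/2
  10 + 2/7 = 72/7
  11 + 7/72 = 799/72
  19 + 72/799 = 15253/799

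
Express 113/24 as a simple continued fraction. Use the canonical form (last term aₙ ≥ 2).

113 = 4×24 + 17
24 = 1×17 + 7
17 = 2×7 + 3
7 = 2×3 + 1
3 = 3×1 + 0  (stop)
So 113/24 = [4; 1, 2, 2, 3].

[4; 1, 2, 2, 3]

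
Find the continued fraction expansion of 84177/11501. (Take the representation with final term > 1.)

[7; 3, 7, 2, 9, 3, 8]

84177 = 7*11501 + 3670
11501 = 3*3670 + 491
3670 = 7*491 + 233
491 = 2*233 + 25
233 = 9*25 + 8
25 = 3*8 + 1
8 = 8*1 + 0  (stop)
So 84177/11501 = [7; 3, 7, 2, 9, 3, 8].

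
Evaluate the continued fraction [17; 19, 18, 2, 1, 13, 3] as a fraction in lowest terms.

750906/44035

Fold from the inside: start with 3/1.
  13 + 1/3 = 40/3
  1 + 3/40 = 43/40
  2 + 40/43 = 126/43
  18 + 43/126 = 2311/126
  19 + 126/2311 = 44035/2311
  17 + 2311/44035 = 750906/44035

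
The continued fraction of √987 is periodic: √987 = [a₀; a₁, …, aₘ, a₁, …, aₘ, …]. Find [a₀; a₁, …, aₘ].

a₀ = ⌊√987⌋ = 31.
With m₀=0, d₀=1 and mₖ₊₁ = dₖaₖ − mₖ, dₖ₊₁ = (n − mₖ₊₁²)/dₖ, aₖ₊₁ = ⌊(a₀+mₖ₊₁)/dₖ₊₁⌋:
  k=1: m=31, d=26, a=2
  k=2: m=21, d=21, a=2
  k=3: m=21, d=26, a=2
  k=4: m=31, d=1, a=62
d=1 and a=2a₀=62 at k=4, so the next step gives (m, d) = (31, 26) again — its k=1 value — and the period has length 4.

[31; 2, 2, 2, 62]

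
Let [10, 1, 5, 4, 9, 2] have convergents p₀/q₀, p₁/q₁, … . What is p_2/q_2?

Using pₖ = aₖpₖ₋₁ + pₖ₋₂, qₖ = aₖqₖ₋₁ + qₖ₋₂ (with p₋₁=1, p₋₂=0, q₋₁=0, q₋₂=1):
  k=0: a=10, p=10, q=1
  k=1: a=1, p=11, q=1
  k=2: a=5, p=65, q=6

65/6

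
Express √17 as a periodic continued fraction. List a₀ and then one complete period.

[4; 8]

a₀ = ⌊√17⌋ = 4.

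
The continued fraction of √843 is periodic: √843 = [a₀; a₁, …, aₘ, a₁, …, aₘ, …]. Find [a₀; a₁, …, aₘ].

[29; 29, 58]

a₀ = ⌊√843⌋ = 29.
With m₀=0, d₀=1 and mₖ₊₁ = dₖaₖ − mₖ, dₖ₊₁ = (n − mₖ₊₁²)/dₖ, aₖ₊₁ = ⌊(a₀+mₖ₊₁)/dₖ₊₁⌋:
  k=1: m=29, d=2, a=29
  k=2: m=29, d=1, a=58
d=1 and a=2a₀=58 at k=2, so the next step gives (m, d) = (29, 2) again — its k=1 value — and the period has length 2.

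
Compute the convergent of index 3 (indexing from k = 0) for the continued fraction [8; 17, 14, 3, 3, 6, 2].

Using pₖ = aₖpₖ₋₁ + pₖ₋₂, qₖ = aₖqₖ₋₁ + qₖ₋₂ (with p₋₁=1, p₋₂=0, q₋₁=0, q₋₂=1):
  k=0: a=8, p=8, q=1
  k=1: a=17, p=137, q=17
  k=2: a=14, p=1926, q=239
  k=3: a=3, p=5915, q=734

5915/734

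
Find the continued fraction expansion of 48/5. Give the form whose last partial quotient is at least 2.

[9; 1, 1, 2]

48 = 9×5 + 3
5 = 1×3 + 2
3 = 1×2 + 1
2 = 2×1 + 0  (stop)
So 48/5 = [9; 1, 1, 2].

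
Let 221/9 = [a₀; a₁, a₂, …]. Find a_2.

221 = 24·9 + 5   →  a_0 = 24
9 = 1·5 + 4   →  a_1 = 1
5 = 1·4 + 1   →  a_2 = 1

1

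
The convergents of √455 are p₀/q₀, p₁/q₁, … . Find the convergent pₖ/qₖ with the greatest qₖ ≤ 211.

2709/127

√455 = [21; 3, 42, …] (period length 2).
Convergents:
  p_0/q_0 = 21/1
  p_1/q_1 = 64/3
  p_2/q_2 = 2709/127
  p_3/q_3 = 8191/384
q_2 = 127 ≤ 211 < 384 = q_3, so the answer is 2709/127.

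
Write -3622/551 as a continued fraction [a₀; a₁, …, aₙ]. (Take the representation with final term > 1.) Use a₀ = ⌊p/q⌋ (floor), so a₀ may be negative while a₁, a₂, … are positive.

[-7; 2, 2, 1, 9, 8]

-3622 = -7*551 + 235
551 = 2*235 + 81
235 = 2*81 + 73
81 = 1*73 + 8
73 = 9*8 + 1
8 = 8*1 + 0  (stop)
So -3622/551 = [-7; 2, 2, 1, 9, 8].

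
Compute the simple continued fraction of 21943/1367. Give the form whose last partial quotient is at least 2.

21943 = 16*1367 + 71
1367 = 19*71 + 18
71 = 3*18 + 17
18 = 1*17 + 1
17 = 17*1 + 0  (stop)
So 21943/1367 = [16; 19, 3, 1, 17].

[16; 19, 3, 1, 17]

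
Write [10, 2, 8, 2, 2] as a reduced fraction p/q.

Using pₖ = aₖpₖ₋₁ + pₖ₋₂ and qₖ = aₖqₖ₋₁ + qₖ₋₂:
  k=0: a=10, p=10, q=1
  k=1: a=2, p=21, q=2
  k=2: a=8, p=178, q=17
  k=3: a=2, p=377, q=36
  k=4: a=2, p=932, q=89

932/89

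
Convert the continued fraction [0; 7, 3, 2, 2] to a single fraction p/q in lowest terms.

17/124

Using pₖ = aₖpₖ₋₁ + pₖ₋₂ and qₖ = aₖqₖ₋₁ + qₖ₋₂:
  k=0: a=0, p=0, q=1
  k=1: a=7, p=1, q=7
  k=2: a=3, p=3, q=22
  k=3: a=2, p=7, q=51
  k=4: a=2, p=17, q=124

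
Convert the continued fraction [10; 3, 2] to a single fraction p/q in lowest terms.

72/7

Using pₖ = aₖpₖ₋₁ + pₖ₋₂ and qₖ = aₖqₖ₋₁ + qₖ₋₂:
  k=0: a=10, p=10, q=1
  k=1: a=3, p=31, q=3
  k=2: a=2, p=72, q=7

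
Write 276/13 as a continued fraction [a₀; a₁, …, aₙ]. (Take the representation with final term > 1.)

276 = 21·13 + 3
13 = 4·3 + 1
3 = 3·1 + 0  (stop)
So 276/13 = [21; 4, 3].

[21; 4, 3]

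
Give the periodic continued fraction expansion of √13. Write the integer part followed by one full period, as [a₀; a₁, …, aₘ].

[3; 1, 1, 1, 1, 6]

a₀ = ⌊√13⌋ = 3.
With m₀=0, d₀=1 and mₖ₊₁ = dₖaₖ − mₖ, dₖ₊₁ = (n − mₖ₊₁²)/dₖ, aₖ₊₁ = ⌊(a₀+mₖ₊₁)/dₖ₊₁⌋:
  k=1: m=3, d=4, a=1
  k=2: m=1, d=3, a=1
  k=3: m=2, d=3, a=1
  k=4: m=1, d=4, a=1
  k=5: m=3, d=1, a=6
d=1 and a=2a₀=6 at k=5, so the next step gives (m, d) = (3, 4) again — its k=1 value — and the period has length 5.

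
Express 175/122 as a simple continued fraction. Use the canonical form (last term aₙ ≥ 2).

175 = 1*122 + 53
122 = 2*53 + 16
53 = 3*16 + 5
16 = 3*5 + 1
5 = 5*1 + 0  (stop)
So 175/122 = [1; 2, 3, 3, 5].

[1; 2, 3, 3, 5]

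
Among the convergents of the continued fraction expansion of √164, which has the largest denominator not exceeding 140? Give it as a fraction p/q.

√164 = [12; 1, 4, 6, 4, 1, 24, …] (period length 6).
Convergents:
  p_0/q_0 = 12/1
  p_1/q_1 = 13/1
  p_2/q_2 = 64/5
  p_3/q_3 = 397/31
  p_4/q_4 = 1652/129
  p_5/q_5 = 2049/160
q_4 = 129 ≤ 140 < 160 = q_5, so the answer is 1652/129.

1652/129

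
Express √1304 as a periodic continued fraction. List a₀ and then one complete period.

a₀ = ⌊√1304⌋ = 36.
With m₀=0, d₀=1 and mₖ₊₁ = dₖaₖ − mₖ, dₖ₊₁ = (n − mₖ₊₁²)/dₖ, aₖ₊₁ = ⌊(a₀+mₖ₊₁)/dₖ₊₁⌋:
  k=1: m=36, d=8, a=9
  k=2: m=36, d=1, a=72
d=1 and a=2a₀=72 at k=2, so the next step gives (m, d) = (36, 8) again — its k=1 value — and the period has length 2.

[36; 9, 72]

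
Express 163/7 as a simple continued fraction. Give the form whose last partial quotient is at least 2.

[23; 3, 2]

163 = 23·7 + 2
7 = 3·2 + 1
2 = 2·1 + 0  (stop)
So 163/7 = [23; 3, 2].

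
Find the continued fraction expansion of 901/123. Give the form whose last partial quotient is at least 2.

[7; 3, 13, 3]

901 = 7×123 + 40
123 = 3×40 + 3
40 = 13×3 + 1
3 = 3×1 + 0  (stop)
So 901/123 = [7; 3, 13, 3].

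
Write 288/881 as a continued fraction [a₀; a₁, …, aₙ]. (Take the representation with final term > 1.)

[0; 3, 16, 1, 16]

288 = 0×881 + 288
881 = 3×288 + 17
288 = 16×17 + 16
17 = 1×16 + 1
16 = 16×1 + 0  (stop)
So 288/881 = [0; 3, 16, 1, 16].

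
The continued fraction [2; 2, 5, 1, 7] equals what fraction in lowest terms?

Fold from the inside: start with 7/1.
  1 + 1/7 = 8/7
  5 + 7/8 = 47/8
  2 + 8/47 = 102/47
  2 + 47/102 = 251/102

251/102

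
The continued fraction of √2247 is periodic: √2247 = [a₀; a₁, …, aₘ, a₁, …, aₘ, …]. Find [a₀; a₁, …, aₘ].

a₀ = ⌊√2247⌋ = 47.

[47; 2, 2, 15, 2, 2, 94]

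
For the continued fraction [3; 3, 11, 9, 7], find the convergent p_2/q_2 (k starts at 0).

113/34

Using pₖ = aₖpₖ₋₁ + pₖ₋₂, qₖ = aₖqₖ₋₁ + qₖ₋₂ (with p₋₁=1, p₋₂=0, q₋₁=0, q₋₂=1):
  k=0: a=3, p=3, q=1
  k=1: a=3, p=10, q=3
  k=2: a=11, p=113, q=34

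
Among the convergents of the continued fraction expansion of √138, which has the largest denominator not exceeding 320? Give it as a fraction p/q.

3301/281

√138 = [11; 1, 2, 1, 22, …] (period length 4).
Convergents:
  p_0/q_0 = 11/1
  p_1/q_1 = 12/1
  p_2/q_2 = 35/3
  p_3/q_3 = 47/4
  p_4/q_4 = 1069/91
  p_5/q_5 = 1116/95
  p_6/q_6 = 3301/281
  p_7/q_7 = 4417/376
q_6 = 281 ≤ 320 < 376 = q_7, so the answer is 3301/281.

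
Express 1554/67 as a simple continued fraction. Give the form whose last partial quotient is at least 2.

[23; 5, 6, 2]

1554 = 23×67 + 13
67 = 5×13 + 2
13 = 6×2 + 1
2 = 2×1 + 0  (stop)
So 1554/67 = [23; 5, 6, 2].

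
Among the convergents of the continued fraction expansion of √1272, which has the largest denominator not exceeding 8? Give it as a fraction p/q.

107/3

√1272 = [35; 1, 1, 1, 70, …] (period length 4).
Convergents:
  p_0/q_0 = 35/1
  p_1/q_1 = 36/1
  p_2/q_2 = 71/2
  p_3/q_3 = 107/3
  p_4/q_4 = 7561/212
q_3 = 3 ≤ 8 < 212 = q_4, so the answer is 107/3.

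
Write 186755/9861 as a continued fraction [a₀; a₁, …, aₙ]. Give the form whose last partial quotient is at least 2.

[18; 1, 15, 3, 15, 6, 2]

186755 = 18×9861 + 9257
9861 = 1×9257 + 604
9257 = 15×604 + 197
604 = 3×197 + 13
197 = 15×13 + 2
13 = 6×2 + 1
2 = 2×1 + 0  (stop)
So 186755/9861 = [18; 1, 15, 3, 15, 6, 2].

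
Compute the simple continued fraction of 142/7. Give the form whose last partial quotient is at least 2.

[20; 3, 2]

142 = 20·7 + 2
7 = 3·2 + 1
2 = 2·1 + 0  (stop)
So 142/7 = [20; 3, 2].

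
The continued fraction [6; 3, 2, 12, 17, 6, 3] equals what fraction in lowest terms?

Fold from the inside: start with 3/1.
  6 + 1/3 = 19/3
  17 + 3/19 = 326/19
  12 + 19/326 = 3931/326
  2 + 326/3931 = 8188/3931
  3 + 3931/8188 = 28495/8188
  6 + 8188/28495 = 179158/28495

179158/28495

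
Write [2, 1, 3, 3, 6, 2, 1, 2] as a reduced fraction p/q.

Fold from the inside: start with 2/1.
  1 + 1/2 = 3/2
  2 + 2/3 = 8/3
  6 + 3/8 = 51/8
  3 + 8/51 = 161/51
  3 + 51/161 = 534/161
  1 + 161/534 = 695/534
  2 + 534/695 = 1924/695

1924/695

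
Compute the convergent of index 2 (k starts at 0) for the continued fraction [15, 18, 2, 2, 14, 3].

557/37

Using pₖ = aₖpₖ₋₁ + pₖ₋₂, qₖ = aₖqₖ₋₁ + qₖ₋₂ (with p₋₁=1, p₋₂=0, q₋₁=0, q₋₂=1):
  k=0: a=15, p=15, q=1
  k=1: a=18, p=271, q=18
  k=2: a=2, p=557, q=37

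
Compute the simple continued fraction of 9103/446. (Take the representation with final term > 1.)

[20; 2, 2, 3, 2, 11]

9103 = 20·446 + 183
446 = 2·183 + 80
183 = 2·80 + 23
80 = 3·23 + 11
23 = 2·11 + 1
11 = 11·1 + 0  (stop)
So 9103/446 = [20; 2, 2, 3, 2, 11].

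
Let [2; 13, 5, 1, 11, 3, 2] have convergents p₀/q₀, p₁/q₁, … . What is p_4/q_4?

1941/935

Using pₖ = aₖpₖ₋₁ + pₖ₋₂, qₖ = aₖqₖ₋₁ + qₖ₋₂ (with p₋₁=1, p₋₂=0, q₋₁=0, q₋₂=1):
  k=0: a=2, p=2, q=1
  k=1: a=13, p=27, q=13
  k=2: a=5, p=137, q=66
  k=3: a=1, p=164, q=79
  k=4: a=11, p=1941, q=935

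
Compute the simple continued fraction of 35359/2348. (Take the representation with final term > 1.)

[15; 16, 1, 8, 3, 1, 3]

35359 = 15×2348 + 139
2348 = 16×139 + 124
139 = 1×124 + 15
124 = 8×15 + 4
15 = 3×4 + 3
4 = 1×3 + 1
3 = 3×1 + 0  (stop)
So 35359/2348 = [15; 16, 1, 8, 3, 1, 3].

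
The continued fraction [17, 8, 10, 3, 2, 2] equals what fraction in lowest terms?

Using pₖ = aₖpₖ₋₁ + pₖ₋₂ and qₖ = aₖqₖ₋₁ + qₖ₋₂:
  k=0: a=17, p=17, q=1
  k=1: a=8, p=137, q=8
  k=2: a=10, p=1387, q=81
  k=3: a=3, p=4298, q=251
  k=4: a=2, p=9983, q=583
  k=5: a=2, p=24264, q=1417

24264/1417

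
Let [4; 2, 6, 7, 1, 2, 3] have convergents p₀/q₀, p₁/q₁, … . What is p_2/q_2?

Using pₖ = aₖpₖ₋₁ + pₖ₋₂, qₖ = aₖqₖ₋₁ + qₖ₋₂ (with p₋₁=1, p₋₂=0, q₋₁=0, q₋₂=1):
  k=0: a=4, p=4, q=1
  k=1: a=2, p=9, q=2
  k=2: a=6, p=58, q=13

58/13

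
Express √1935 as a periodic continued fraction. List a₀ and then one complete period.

a₀ = ⌊√1935⌋ = 43.
With m₀=0, d₀=1 and mₖ₊₁ = dₖaₖ − mₖ, dₖ₊₁ = (n − mₖ₊₁²)/dₖ, aₖ₊₁ = ⌊(a₀+mₖ₊₁)/dₖ₊₁⌋:
  k=1: m=43, d=86, a=1
  k=2: m=43, d=1, a=86
d=1 and a=2a₀=86 at k=2, so the next step gives (m, d) = (43, 86) again — its k=1 value — and the period has length 2.

[43; 1, 86]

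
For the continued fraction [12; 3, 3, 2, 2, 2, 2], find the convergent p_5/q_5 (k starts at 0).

Using pₖ = aₖpₖ₋₁ + pₖ₋₂, qₖ = aₖqₖ₋₁ + qₖ₋₂ (with p₋₁=1, p₋₂=0, q₋₁=0, q₋₂=1):
  k=0: a=12, p=12, q=1
  k=1: a=3, p=37, q=3
  k=2: a=3, p=123, q=10
  k=3: a=2, p=283, q=23
  k=4: a=2, p=689, q=56
  k=5: a=2, p=1661, q=135

1661/135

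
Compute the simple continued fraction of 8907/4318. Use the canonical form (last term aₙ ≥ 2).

[2; 15, 1, 14, 18]

8907 = 2×4318 + 271
4318 = 15×271 + 253
271 = 1×253 + 18
253 = 14×18 + 1
18 = 18×1 + 0  (stop)
So 8907/4318 = [2; 15, 1, 14, 18].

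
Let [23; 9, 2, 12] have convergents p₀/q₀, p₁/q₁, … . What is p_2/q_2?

Using pₖ = aₖpₖ₋₁ + pₖ₋₂, qₖ = aₖqₖ₋₁ + qₖ₋₂ (with p₋₁=1, p₋₂=0, q₋₁=0, q₋₂=1):
  k=0: a=23, p=23, q=1
  k=1: a=9, p=208, q=9
  k=2: a=2, p=439, q=19

439/19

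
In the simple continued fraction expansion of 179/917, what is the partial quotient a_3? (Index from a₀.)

179 = 0·917 + 179   →  a_0 = 0
917 = 5·179 + 22   →  a_1 = 5
179 = 8·22 + 3   →  a_2 = 8
22 = 7·3 + 1   →  a_3 = 7

7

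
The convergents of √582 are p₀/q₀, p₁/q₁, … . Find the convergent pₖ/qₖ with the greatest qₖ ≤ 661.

√582 = [24; 8, 48, …] (period length 2).
Convergents:
  p_0/q_0 = 24/1
  p_1/q_1 = 193/8
  p_2/q_2 = 9288/385
  p_3/q_3 = 74497/3088
q_2 = 385 ≤ 661 < 3088 = q_3, so the answer is 9288/385.

9288/385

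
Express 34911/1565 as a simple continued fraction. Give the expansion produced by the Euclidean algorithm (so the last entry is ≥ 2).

34911 = 22·1565 + 481
1565 = 3·481 + 122
481 = 3·122 + 115
122 = 1·115 + 7
115 = 16·7 + 3
7 = 2·3 + 1
3 = 3·1 + 0  (stop)
So 34911/1565 = [22; 3, 3, 1, 16, 2, 3].

[22; 3, 3, 1, 16, 2, 3]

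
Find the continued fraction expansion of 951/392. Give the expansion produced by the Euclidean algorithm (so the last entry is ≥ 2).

[2; 2, 2, 1, 7, 3, 2]

951 = 2·392 + 167
392 = 2·167 + 58
167 = 2·58 + 51
58 = 1·51 + 7
51 = 7·7 + 2
7 = 3·2 + 1
2 = 2·1 + 0  (stop)
So 951/392 = [2; 2, 2, 1, 7, 3, 2].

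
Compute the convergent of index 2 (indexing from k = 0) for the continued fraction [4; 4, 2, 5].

Using pₖ = aₖpₖ₋₁ + pₖ₋₂, qₖ = aₖqₖ₋₁ + qₖ₋₂ (with p₋₁=1, p₋₂=0, q₋₁=0, q₋₂=1):
  k=0: a=4, p=4, q=1
  k=1: a=4, p=17, q=4
  k=2: a=2, p=38, q=9

38/9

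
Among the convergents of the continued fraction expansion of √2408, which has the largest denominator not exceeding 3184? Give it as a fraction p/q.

√2408 = [49; 14, 98, …] (period length 2).
Convergents:
  p_0/q_0 = 49/1
  p_1/q_1 = 687/14
  p_2/q_2 = 67375/1373
  p_3/q_3 = 943937/19236
q_2 = 1373 ≤ 3184 < 19236 = q_3, so the answer is 67375/1373.

67375/1373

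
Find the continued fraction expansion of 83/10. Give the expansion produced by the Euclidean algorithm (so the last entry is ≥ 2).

[8; 3, 3]

83 = 8×10 + 3
10 = 3×3 + 1
3 = 3×1 + 0  (stop)
So 83/10 = [8; 3, 3].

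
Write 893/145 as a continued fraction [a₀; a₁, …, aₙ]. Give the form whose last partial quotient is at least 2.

[6; 6, 3, 3, 2]

893 = 6×145 + 23
145 = 6×23 + 7
23 = 3×7 + 2
7 = 3×2 + 1
2 = 2×1 + 0  (stop)
So 893/145 = [6; 6, 3, 3, 2].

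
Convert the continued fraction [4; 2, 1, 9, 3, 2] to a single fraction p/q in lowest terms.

908/209

Fold from the inside: start with 2/1.
  3 + 1/2 = 7/2
  9 + 2/7 = 65/7
  1 + 7/65 = 72/65
  2 + 65/72 = 209/72
  4 + 72/209 = 908/209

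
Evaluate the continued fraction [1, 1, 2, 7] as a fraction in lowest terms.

37/22

Using pₖ = aₖpₖ₋₁ + pₖ₋₂ and qₖ = aₖqₖ₋₁ + qₖ₋₂:
  k=0: a=1, p=1, q=1
  k=1: a=1, p=2, q=1
  k=2: a=2, p=5, q=3
  k=3: a=7, p=37, q=22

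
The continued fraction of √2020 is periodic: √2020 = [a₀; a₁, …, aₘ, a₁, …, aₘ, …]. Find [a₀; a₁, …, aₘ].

[44; 1, 16, 1, 88]

a₀ = ⌊√2020⌋ = 44.
With m₀=0, d₀=1 and mₖ₊₁ = dₖaₖ − mₖ, dₖ₊₁ = (n − mₖ₊₁²)/dₖ, aₖ₊₁ = ⌊(a₀+mₖ₊₁)/dₖ₊₁⌋:
  k=1: m=44, d=84, a=1
  k=2: m=40, d=5, a=16
  k=3: m=40, d=84, a=1
  k=4: m=44, d=1, a=88
d=1 and a=2a₀=88 at k=4, so the next step gives (m, d) = (44, 84) again — its k=1 value — and the period has length 4.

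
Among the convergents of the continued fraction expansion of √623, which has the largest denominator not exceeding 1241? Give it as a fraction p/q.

√623 = [24; 1, 23, 1, 48, …] (period length 4).
Convergents:
  p_0/q_0 = 24/1
  p_1/q_1 = 25/1
  p_2/q_2 = 599/24
  p_3/q_3 = 624/25
  p_4/q_4 = 30551/1224
  p_5/q_5 = 31175/1249
q_4 = 1224 ≤ 1241 < 1249 = q_5, so the answer is 30551/1224.

30551/1224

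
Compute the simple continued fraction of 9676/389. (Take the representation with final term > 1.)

[24; 1, 6, 1, 15, 3]

9676 = 24·389 + 340
389 = 1·340 + 49
340 = 6·49 + 46
49 = 1·46 + 3
46 = 15·3 + 1
3 = 3·1 + 0  (stop)
So 9676/389 = [24; 1, 6, 1, 15, 3].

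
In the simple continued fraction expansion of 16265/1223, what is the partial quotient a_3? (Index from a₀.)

1

16265 = 13·1223 + 366   →  a_0 = 13
1223 = 3·366 + 125   →  a_1 = 3
366 = 2·125 + 116   →  a_2 = 2
125 = 1·116 + 9   →  a_3 = 1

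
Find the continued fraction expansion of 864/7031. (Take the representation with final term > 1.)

[0; 8, 7, 3, 1, 5, 5]

864 = 0×7031 + 864
7031 = 8×864 + 119
864 = 7×119 + 31
119 = 3×31 + 26
31 = 1×26 + 5
26 = 5×5 + 1
5 = 5×1 + 0  (stop)
So 864/7031 = [0; 8, 7, 3, 1, 5, 5].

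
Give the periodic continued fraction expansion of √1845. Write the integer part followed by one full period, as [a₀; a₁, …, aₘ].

a₀ = ⌊√1845⌋ = 42.
With m₀=0, d₀=1 and mₖ₊₁ = dₖaₖ − mₖ, dₖ₊₁ = (n − mₖ₊₁²)/dₖ, aₖ₊₁ = ⌊(a₀+mₖ₊₁)/dₖ₊₁⌋:
  k=1: m=42, d=81, a=1
  k=2: m=39, d=4, a=20
  k=3: m=41, d=41, a=2
  k=4: m=41, d=4, a=20
  k=5: m=39, d=81, a=1
  k=6: m=42, d=1, a=84
d=1 and a=2a₀=84 at k=6, so the next step gives (m, d) = (42, 81) again — its k=1 value — and the period has length 6.

[42; 1, 20, 2, 20, 1, 84]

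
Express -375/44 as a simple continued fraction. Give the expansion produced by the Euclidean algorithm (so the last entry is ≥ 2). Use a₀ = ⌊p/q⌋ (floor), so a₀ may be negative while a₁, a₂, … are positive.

-375 = -9*44 + 21
44 = 2*21 + 2
21 = 10*2 + 1
2 = 2*1 + 0  (stop)
So -375/44 = [-9; 2, 10, 2].

[-9; 2, 10, 2]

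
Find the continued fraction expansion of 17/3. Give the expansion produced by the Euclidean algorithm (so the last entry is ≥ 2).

17 = 5·3 + 2
3 = 1·2 + 1
2 = 2·1 + 0  (stop)
So 17/3 = [5; 1, 2].

[5; 1, 2]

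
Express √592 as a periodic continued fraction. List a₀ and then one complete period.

a₀ = ⌊√592⌋ = 24.

[24; 3, 48]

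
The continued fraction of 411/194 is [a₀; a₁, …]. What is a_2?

2

411 = 2·194 + 23   →  a_0 = 2
194 = 8·23 + 10   →  a_1 = 8
23 = 2·10 + 3   →  a_2 = 2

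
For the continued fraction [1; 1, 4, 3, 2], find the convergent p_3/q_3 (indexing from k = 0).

29/16

Using pₖ = aₖpₖ₋₁ + pₖ₋₂, qₖ = aₖqₖ₋₁ + qₖ₋₂ (with p₋₁=1, p₋₂=0, q₋₁=0, q₋₂=1):
  k=0: a=1, p=1, q=1
  k=1: a=1, p=2, q=1
  k=2: a=4, p=9, q=5
  k=3: a=3, p=29, q=16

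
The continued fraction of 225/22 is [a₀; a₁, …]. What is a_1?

4

225 = 10·22 + 5   →  a_0 = 10
22 = 4·5 + 2   →  a_1 = 4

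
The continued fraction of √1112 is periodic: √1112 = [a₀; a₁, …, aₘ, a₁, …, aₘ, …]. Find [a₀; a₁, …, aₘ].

a₀ = ⌊√1112⌋ = 33.
With m₀=0, d₀=1 and mₖ₊₁ = dₖaₖ − mₖ, dₖ₊₁ = (n − mₖ₊₁²)/dₖ, aₖ₊₁ = ⌊(a₀+mₖ₊₁)/dₖ₊₁⌋:
  k=1: m=33, d=23, a=2
  k=2: m=13, d=41, a=1
  k=3: m=28, d=8, a=7
  k=4: m=28, d=41, a=1
  k=5: m=13, d=23, a=2
  k=6: m=33, d=1, a=66
d=1 and a=2a₀=66 at k=6, so the next step gives (m, d) = (33, 23) again — its k=1 value — and the period has length 6.

[33; 2, 1, 7, 1, 2, 66]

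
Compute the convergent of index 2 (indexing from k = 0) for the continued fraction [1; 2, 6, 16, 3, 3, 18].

Using pₖ = aₖpₖ₋₁ + pₖ₋₂, qₖ = aₖqₖ₋₁ + qₖ₋₂ (with p₋₁=1, p₋₂=0, q₋₁=0, q₋₂=1):
  k=0: a=1, p=1, q=1
  k=1: a=2, p=3, q=2
  k=2: a=6, p=19, q=13

19/13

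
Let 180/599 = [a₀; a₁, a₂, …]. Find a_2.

180 = 0·599 + 180   →  a_0 = 0
599 = 3·180 + 59   →  a_1 = 3
180 = 3·59 + 3   →  a_2 = 3

3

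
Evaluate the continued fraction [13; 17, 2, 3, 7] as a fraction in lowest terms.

Using pₖ = aₖpₖ₋₁ + pₖ₋₂ and qₖ = aₖqₖ₋₁ + qₖ₋₂:
  k=0: a=13, p=13, q=1
  k=1: a=17, p=222, q=17
  k=2: a=2, p=457, q=35
  k=3: a=3, p=1593, q=122
  k=4: a=7, p=11608, q=889

11608/889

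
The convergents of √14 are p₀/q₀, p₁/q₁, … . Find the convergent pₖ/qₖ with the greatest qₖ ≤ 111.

√14 = [3; 1, 2, 1, 6, …] (period length 4).
Convergents:
  p_0/q_0 = 3/1
  p_1/q_1 = 4/1
  p_2/q_2 = 11/3
  p_3/q_3 = 15/4
  p_4/q_4 = 101/27
  p_5/q_5 = 116/31
  p_6/q_6 = 333/89
  p_7/q_7 = 449/120
q_6 = 89 ≤ 111 < 120 = q_7, so the answer is 333/89.

333/89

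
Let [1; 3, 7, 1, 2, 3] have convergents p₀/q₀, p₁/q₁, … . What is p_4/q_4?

Using pₖ = aₖpₖ₋₁ + pₖ₋₂, qₖ = aₖqₖ₋₁ + qₖ₋₂ (with p₋₁=1, p₋₂=0, q₋₁=0, q₋₂=1):
  k=0: a=1, p=1, q=1
  k=1: a=3, p=4, q=3
  k=2: a=7, p=29, q=22
  k=3: a=1, p=33, q=25
  k=4: a=2, p=95, q=72

95/72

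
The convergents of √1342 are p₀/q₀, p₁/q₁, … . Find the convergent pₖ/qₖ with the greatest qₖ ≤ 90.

1099/30

√1342 = [36; 1, 1, 1, 2, 1, 1, 1, 72, …] (period length 8).
Convergents:
  p_0/q_0 = 36/1
  p_1/q_1 = 37/1
  p_2/q_2 = 73/2
  p_3/q_3 = 110/3
  p_4/q_4 = 293/8
  p_5/q_5 = 403/11
  p_6/q_6 = 696/19
  p_7/q_7 = 1099/30
  p_8/q_8 = 79824/2179
q_7 = 30 ≤ 90 < 2179 = q_8, so the answer is 1099/30.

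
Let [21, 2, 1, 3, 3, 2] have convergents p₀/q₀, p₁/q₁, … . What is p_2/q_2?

Using pₖ = aₖpₖ₋₁ + pₖ₋₂, qₖ = aₖqₖ₋₁ + qₖ₋₂ (with p₋₁=1, p₋₂=0, q₋₁=0, q₋₂=1):
  k=0: a=21, p=21, q=1
  k=1: a=2, p=43, q=2
  k=2: a=1, p=64, q=3

64/3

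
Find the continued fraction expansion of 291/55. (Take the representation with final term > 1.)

[5; 3, 2, 3, 2]

291 = 5*55 + 16
55 = 3*16 + 7
16 = 2*7 + 2
7 = 3*2 + 1
2 = 2*1 + 0  (stop)
So 291/55 = [5; 3, 2, 3, 2].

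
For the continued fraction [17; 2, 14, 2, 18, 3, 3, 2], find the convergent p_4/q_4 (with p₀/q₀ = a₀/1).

19389/1109

Using pₖ = aₖpₖ₋₁ + pₖ₋₂, qₖ = aₖqₖ₋₁ + qₖ₋₂ (with p₋₁=1, p₋₂=0, q₋₁=0, q₋₂=1):
  k=0: a=17, p=17, q=1
  k=1: a=2, p=35, q=2
  k=2: a=14, p=507, q=29
  k=3: a=2, p=1049, q=60
  k=4: a=18, p=19389, q=1109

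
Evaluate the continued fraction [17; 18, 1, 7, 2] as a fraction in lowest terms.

5474/321

Using pₖ = aₖpₖ₋₁ + pₖ₋₂ and qₖ = aₖqₖ₋₁ + qₖ₋₂:
  k=0: a=17, p=17, q=1
  k=1: a=18, p=307, q=18
  k=2: a=1, p=324, q=19
  k=3: a=7, p=2575, q=151
  k=4: a=2, p=5474, q=321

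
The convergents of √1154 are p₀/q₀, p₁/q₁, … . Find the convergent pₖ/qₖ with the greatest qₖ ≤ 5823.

√1154 = [33; 1, 32, 1, 66, …] (period length 4).
Convergents:
  p_0/q_0 = 33/1
  p_1/q_1 = 34/1
  p_2/q_2 = 1121/33
  p_3/q_3 = 1155/34
  p_4/q_4 = 77351/2277
  p_5/q_5 = 78506/2311
  p_6/q_6 = 2589543/76229
q_5 = 2311 ≤ 5823 < 76229 = q_6, so the answer is 78506/2311.

78506/2311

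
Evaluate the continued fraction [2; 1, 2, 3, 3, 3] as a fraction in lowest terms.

Fold from the inside: start with 3/1.
  3 + 1/3 = 10/3
  3 + 3/10 = 33/10
  2 + 10/33 = 76/33
  1 + 33/76 = 109/76
  2 + 76/109 = 294/109

294/109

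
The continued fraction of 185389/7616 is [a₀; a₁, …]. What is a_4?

11

185389 = 24·7616 + 2605   →  a_0 = 24
7616 = 2·2605 + 2406   →  a_1 = 2
2605 = 1·2406 + 199   →  a_2 = 1
2406 = 12·199 + 18   →  a_3 = 12
199 = 11·18 + 1   →  a_4 = 11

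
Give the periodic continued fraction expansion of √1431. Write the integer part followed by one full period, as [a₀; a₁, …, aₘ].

a₀ = ⌊√1431⌋ = 37.
With m₀=0, d₀=1 and mₖ₊₁ = dₖaₖ − mₖ, dₖ₊₁ = (n − mₖ₊₁²)/dₖ, aₖ₊₁ = ⌊(a₀+mₖ₊₁)/dₖ₊₁⌋:
  k=1: m=37, d=62, a=1
  k=2: m=25, d=13, a=4
  k=3: m=27, d=54, a=1
  k=4: m=27, d=13, a=4
  k=5: m=25, d=62, a=1
  k=6: m=37, d=1, a=74
d=1 and a=2a₀=74 at k=6, so the next step gives (m, d) = (37, 62) again — its k=1 value — and the period has length 6.

[37; 1, 4, 1, 4, 1, 74]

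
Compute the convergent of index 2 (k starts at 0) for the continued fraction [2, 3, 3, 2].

Using pₖ = aₖpₖ₋₁ + pₖ₋₂, qₖ = aₖqₖ₋₁ + qₖ₋₂ (with p₋₁=1, p₋₂=0, q₋₁=0, q₋₂=1):
  k=0: a=2, p=2, q=1
  k=1: a=3, p=7, q=3
  k=2: a=3, p=23, q=10

23/10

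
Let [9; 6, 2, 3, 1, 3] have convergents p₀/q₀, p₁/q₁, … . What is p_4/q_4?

Using pₖ = aₖpₖ₋₁ + pₖ₋₂, qₖ = aₖqₖ₋₁ + qₖ₋₂ (with p₋₁=1, p₋₂=0, q₋₁=0, q₋₂=1):
  k=0: a=9, p=9, q=1
  k=1: a=6, p=55, q=6
  k=2: a=2, p=119, q=13
  k=3: a=3, p=412, q=45
  k=4: a=1, p=531, q=58

531/58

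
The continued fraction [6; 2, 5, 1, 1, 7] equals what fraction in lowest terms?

1169/181

Using pₖ = aₖpₖ₋₁ + pₖ₋₂ and qₖ = aₖqₖ₋₁ + qₖ₋₂:
  k=0: a=6, p=6, q=1
  k=1: a=2, p=13, q=2
  k=2: a=5, p=71, q=11
  k=3: a=1, p=84, q=13
  k=4: a=1, p=155, q=24
  k=5: a=7, p=1169, q=181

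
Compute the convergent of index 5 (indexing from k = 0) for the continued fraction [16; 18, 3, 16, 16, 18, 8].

4182407/260512

Using pₖ = aₖpₖ₋₁ + pₖ₋₂, qₖ = aₖqₖ₋₁ + qₖ₋₂ (with p₋₁=1, p₋₂=0, q₋₁=0, q₋₂=1):
  k=0: a=16, p=16, q=1
  k=1: a=18, p=289, q=18
  k=2: a=3, p=883, q=55
  k=3: a=16, p=14417, q=898
  k=4: a=16, p=231555, q=14423
  k=5: a=18, p=4182407, q=260512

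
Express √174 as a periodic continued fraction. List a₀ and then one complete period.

a₀ = ⌊√174⌋ = 13.

[13; 5, 4, 5, 26]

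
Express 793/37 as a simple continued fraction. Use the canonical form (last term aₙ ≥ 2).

793 = 21×37 + 16
37 = 2×16 + 5
16 = 3×5 + 1
5 = 5×1 + 0  (stop)
So 793/37 = [21; 2, 3, 5].

[21; 2, 3, 5]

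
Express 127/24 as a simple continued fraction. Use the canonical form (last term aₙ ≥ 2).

[5; 3, 2, 3]

127 = 5×24 + 7
24 = 3×7 + 3
7 = 2×3 + 1
3 = 3×1 + 0  (stop)
So 127/24 = [5; 3, 2, 3].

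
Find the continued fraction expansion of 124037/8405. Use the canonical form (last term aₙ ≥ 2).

124037 = 14*8405 + 6367
8405 = 1*6367 + 2038
6367 = 3*2038 + 253
2038 = 8*253 + 14
253 = 18*14 + 1
14 = 14*1 + 0  (stop)
So 124037/8405 = [14; 1, 3, 8, 18, 14].

[14; 1, 3, 8, 18, 14]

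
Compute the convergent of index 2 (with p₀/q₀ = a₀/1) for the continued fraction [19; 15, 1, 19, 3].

305/16

Using pₖ = aₖpₖ₋₁ + pₖ₋₂, qₖ = aₖqₖ₋₁ + qₖ₋₂ (with p₋₁=1, p₋₂=0, q₋₁=0, q₋₂=1):
  k=0: a=19, p=19, q=1
  k=1: a=15, p=286, q=15
  k=2: a=1, p=305, q=16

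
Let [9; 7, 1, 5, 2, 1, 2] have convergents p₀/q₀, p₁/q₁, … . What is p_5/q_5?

1360/149

Using pₖ = aₖpₖ₋₁ + pₖ₋₂, qₖ = aₖqₖ₋₁ + qₖ₋₂ (with p₋₁=1, p₋₂=0, q₋₁=0, q₋₂=1):
  k=0: a=9, p=9, q=1
  k=1: a=7, p=64, q=7
  k=2: a=1, p=73, q=8
  k=3: a=5, p=429, q=47
  k=4: a=2, p=931, q=102
  k=5: a=1, p=1360, q=149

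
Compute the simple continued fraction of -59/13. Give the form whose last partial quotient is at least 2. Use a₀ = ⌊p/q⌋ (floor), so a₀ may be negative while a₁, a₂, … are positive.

-59 = -5×13 + 6
13 = 2×6 + 1
6 = 6×1 + 0  (stop)
So -59/13 = [-5; 2, 6].

[-5; 2, 6]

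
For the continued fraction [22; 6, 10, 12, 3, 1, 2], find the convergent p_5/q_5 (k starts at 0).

66780/3013

Using pₖ = aₖpₖ₋₁ + pₖ₋₂, qₖ = aₖqₖ₋₁ + qₖ₋₂ (with p₋₁=1, p₋₂=0, q₋₁=0, q₋₂=1):
  k=0: a=22, p=22, q=1
  k=1: a=6, p=133, q=6
  k=2: a=10, p=1352, q=61
  k=3: a=12, p=16357, q=738
  k=4: a=3, p=50423, q=2275
  k=5: a=1, p=66780, q=3013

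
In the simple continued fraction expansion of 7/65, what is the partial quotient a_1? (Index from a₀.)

7 = 0·65 + 7   →  a_0 = 0
65 = 9·7 + 2   →  a_1 = 9

9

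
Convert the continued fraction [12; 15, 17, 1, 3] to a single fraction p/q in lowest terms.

Using pₖ = aₖpₖ₋₁ + pₖ₋₂ and qₖ = aₖqₖ₋₁ + qₖ₋₂:
  k=0: a=12, p=12, q=1
  k=1: a=15, p=181, q=15
  k=2: a=17, p=3089, q=256
  k=3: a=1, p=3270, q=271
  k=4: a=3, p=12899, q=1069

12899/1069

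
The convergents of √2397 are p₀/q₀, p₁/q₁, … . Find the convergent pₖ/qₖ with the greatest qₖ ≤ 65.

√2397 = [48; 1, 23, 2, 23, 1, 96, …] (period length 6).
Convergents:
  p_0/q_0 = 48/1
  p_1/q_1 = 49/1
  p_2/q_2 = 1175/24
  p_3/q_3 = 2399/49
  p_4/q_4 = 56352/1151
q_3 = 49 ≤ 65 < 1151 = q_4, so the answer is 2399/49.

2399/49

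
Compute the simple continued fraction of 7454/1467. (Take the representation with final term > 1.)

[5; 12, 3, 19, 2]

7454 = 5·1467 + 119
1467 = 12·119 + 39
119 = 3·39 + 2
39 = 19·2 + 1
2 = 2·1 + 0  (stop)
So 7454/1467 = [5; 12, 3, 19, 2].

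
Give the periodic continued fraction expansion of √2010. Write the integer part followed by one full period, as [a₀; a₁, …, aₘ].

a₀ = ⌊√2010⌋ = 44.
With m₀=0, d₀=1 and mₖ₊₁ = dₖaₖ − mₖ, dₖ₊₁ = (n − mₖ₊₁²)/dₖ, aₖ₊₁ = ⌊(a₀+mₖ₊₁)/dₖ₊₁⌋:
  k=1: m=44, d=74, a=1
  k=2: m=30, d=15, a=4
  k=3: m=30, d=74, a=1
  k=4: m=44, d=1, a=88
d=1 and a=2a₀=88 at k=4, so the next step gives (m, d) = (44, 74) again — its k=1 value — and the period has length 4.

[44; 1, 4, 1, 88]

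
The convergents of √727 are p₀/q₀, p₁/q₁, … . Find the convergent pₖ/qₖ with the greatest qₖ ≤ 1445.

√727 = [26; 1, 25, 1, 52, …] (period length 4).
Convergents:
  p_0/q_0 = 26/1
  p_1/q_1 = 27/1
  p_2/q_2 = 701/26
  p_3/q_3 = 728/27
  p_4/q_4 = 38557/1430
  p_5/q_5 = 39285/1457
q_4 = 1430 ≤ 1445 < 1457 = q_5, so the answer is 38557/1430.

38557/1430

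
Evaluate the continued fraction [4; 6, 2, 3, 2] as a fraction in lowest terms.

Using pₖ = aₖpₖ₋₁ + pₖ₋₂ and qₖ = aₖqₖ₋₁ + qₖ₋₂:
  k=0: a=4, p=4, q=1
  k=1: a=6, p=25, q=6
  k=2: a=2, p=54, q=13
  k=3: a=3, p=187, q=45
  k=4: a=2, p=428, q=103

428/103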